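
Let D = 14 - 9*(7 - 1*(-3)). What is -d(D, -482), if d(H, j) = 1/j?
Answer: 1/482 ≈ 0.0020747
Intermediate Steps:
D = -76 (D = 14 - 9*(7 + 3) = 14 - 9*10 = 14 - 90 = -76)
-d(D, -482) = -1/(-482) = -1*(-1/482) = 1/482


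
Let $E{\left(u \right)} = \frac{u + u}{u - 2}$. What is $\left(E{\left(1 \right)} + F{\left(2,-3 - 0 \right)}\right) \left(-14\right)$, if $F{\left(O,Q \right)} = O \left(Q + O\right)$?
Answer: $56$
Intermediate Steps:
$E{\left(u \right)} = \frac{2 u}{-2 + u}$
$F{\left(O,Q \right)} = O \left(O + Q\right)$
$\left(E{\left(1 \right)} + F{\left(2,-3 - 0 \right)}\right) \left(-14\right) = \left(2 \cdot 1 \frac{1}{-2 + 1} + 2 \left(2 - 3\right)\right) \left(-14\right) = \left(2 \cdot 1 \frac{1}{-1} + 2 \left(2 + \left(-3 + 0\right)\right)\right) \left(-14\right) = \left(2 \cdot 1 \left(-1\right) + 2 \left(2 - 3\right)\right) \left(-14\right) = \left(-2 + 2 \left(-1\right)\right) \left(-14\right) = \left(-2 - 2\right) \left(-14\right) = \left(-4\right) \left(-14\right) = 56$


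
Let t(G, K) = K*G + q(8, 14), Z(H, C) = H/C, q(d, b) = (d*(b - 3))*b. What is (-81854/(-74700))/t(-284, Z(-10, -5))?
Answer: 40927/24800400 ≈ 0.0016503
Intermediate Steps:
q(d, b) = b*d*(-3 + b) (q(d, b) = (d*(-3 + b))*b = b*d*(-3 + b))
t(G, K) = 1232 + G*K (t(G, K) = K*G + 14*8*(-3 + 14) = G*K + 14*8*11 = G*K + 1232 = 1232 + G*K)
(-81854/(-74700))/t(-284, Z(-10, -5)) = (-81854/(-74700))/(1232 - (-2840)/(-5)) = (-81854*(-1/74700))/(1232 - (-2840)*(-1)/5) = 40927/(37350*(1232 - 284*2)) = 40927/(37350*(1232 - 568)) = (40927/37350)/664 = (40927/37350)*(1/664) = 40927/24800400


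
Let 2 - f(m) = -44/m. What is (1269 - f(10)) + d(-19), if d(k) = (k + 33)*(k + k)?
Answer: 3653/5 ≈ 730.60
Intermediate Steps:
d(k) = 2*k*(33 + k) (d(k) = (33 + k)*(2*k) = 2*k*(33 + k))
f(m) = 2 + 44/m (f(m) = 2 - (-44)/m = 2 + 44/m)
(1269 - f(10)) + d(-19) = (1269 - (2 + 44/10)) + 2*(-19)*(33 - 19) = (1269 - (2 + 44*(⅒))) + 2*(-19)*14 = (1269 - (2 + 22/5)) - 532 = (1269 - 1*32/5) - 532 = (1269 - 32/5) - 532 = 6313/5 - 532 = 3653/5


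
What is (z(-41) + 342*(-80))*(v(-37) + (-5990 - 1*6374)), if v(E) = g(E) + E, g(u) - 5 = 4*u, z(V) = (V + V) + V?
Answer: 344746752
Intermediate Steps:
z(V) = 3*V (z(V) = 2*V + V = 3*V)
g(u) = 5 + 4*u
v(E) = 5 + 5*E (v(E) = (5 + 4*E) + E = 5 + 5*E)
(z(-41) + 342*(-80))*(v(-37) + (-5990 - 1*6374)) = (3*(-41) + 342*(-80))*((5 + 5*(-37)) + (-5990 - 1*6374)) = (-123 - 27360)*((5 - 185) + (-5990 - 6374)) = -27483*(-180 - 12364) = -27483*(-12544) = 344746752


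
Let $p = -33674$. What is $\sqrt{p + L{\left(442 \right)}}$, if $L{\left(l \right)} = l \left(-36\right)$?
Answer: $i \sqrt{49586} \approx 222.68 i$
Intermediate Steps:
$L{\left(l \right)} = - 36 l$
$\sqrt{p + L{\left(442 \right)}} = \sqrt{-33674 - 15912} = \sqrt{-49586} = i \sqrt{49586}$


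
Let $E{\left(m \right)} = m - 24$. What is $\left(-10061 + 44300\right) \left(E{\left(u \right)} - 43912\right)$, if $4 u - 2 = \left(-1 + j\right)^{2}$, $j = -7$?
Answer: $- \frac{3007519521}{2} \approx -1.5038 \cdot 10^{9}$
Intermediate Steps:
$u = \frac{33}{2}$ ($u = \frac{1}{2} + \frac{\left(-1 - 7\right)^{2}}{4} = \frac{1}{2} + \frac{\left(-8\right)^{2}}{4} = \frac{1}{2} + \frac{1}{4} \cdot 64 = \frac{1}{2} + 16 = \frac{33}{2} \approx 16.5$)
$E{\left(m \right)} = -24 + m$
$\left(-10061 + 44300\right) \left(E{\left(u \right)} - 43912\right) = \left(-10061 + 44300\right) \left(\left(-24 + \frac{33}{2}\right) - 43912\right) = 34239 \left(- \frac{15}{2} - 43912\right) = 34239 \left(- \frac{87839}{2}\right) = - \frac{3007519521}{2}$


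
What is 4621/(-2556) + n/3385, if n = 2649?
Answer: -8871241/8652060 ≈ -1.0253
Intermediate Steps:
4621/(-2556) + n/3385 = 4621/(-2556) + 2649/3385 = 4621*(-1/2556) + 2649*(1/3385) = -4621/2556 + 2649/3385 = -8871241/8652060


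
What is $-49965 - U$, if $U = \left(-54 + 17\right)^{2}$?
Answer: $-51334$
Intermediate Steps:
$U = 1369$ ($U = \left(-37\right)^{2} = 1369$)
$-49965 - U = -49965 - 1369 = -51334$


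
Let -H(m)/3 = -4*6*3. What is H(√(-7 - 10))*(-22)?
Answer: -4752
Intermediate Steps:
H(m) = 216 (H(m) = -3*(-4*6)*3 = -(-72)*3 = -3*(-72) = 216)
H(√(-7 - 10))*(-22) = 216*(-22) = -4752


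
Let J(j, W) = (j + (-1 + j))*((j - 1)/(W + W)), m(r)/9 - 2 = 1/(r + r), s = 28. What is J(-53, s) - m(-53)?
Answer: 126531/1484 ≈ 85.263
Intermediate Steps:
m(r) = 18 + 9/(2*r) (m(r) = 18 + 9/(r + r) = 18 + 9/((2*r)) = 18 + 9*(1/(2*r)) = 18 + 9/(2*r))
J(j, W) = (-1 + j)*(-1 + 2*j)/(2*W) (J(j, W) = (-1 + 2*j)*((-1 + j)/((2*W))) = (-1 + 2*j)*((-1 + j)*(1/(2*W))) = (-1 + 2*j)*((-1 + j)/(2*W)) = (-1 + j)*(-1 + 2*j)/(2*W))
J(-53, s) - m(-53) = (½)*(1 - 3*(-53) + 2*(-53)²)/28 - (18 + (9/2)/(-53)) = (½)*(1/28)*(1 + 159 + 2*2809) - (18 + (9/2)*(-1/53)) = (½)*(1/28)*(1 + 159 + 5618) - (18 - 9/106) = (½)*(1/28)*5778 - 1*1899/106 = 2889/28 - 1899/106 = 126531/1484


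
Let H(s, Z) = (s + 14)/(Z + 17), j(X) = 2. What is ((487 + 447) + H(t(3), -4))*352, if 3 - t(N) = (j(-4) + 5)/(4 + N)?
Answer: 4279616/13 ≈ 3.2920e+5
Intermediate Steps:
t(N) = 3 - 7/(4 + N) (t(N) = 3 - (2 + 5)/(4 + N) = 3 - 7/(4 + N))
H(s, Z) = (14 + s)/(17 + Z)
((487 + 447) + H(t(3), -4))*352 = ((487 + 447) + (14 + (5 + 3*3)/(4 + 3))/(17 - 4))*352 = (934 + (14 + (5 + 9)/7)/13)*352 = (934 + (14 + (⅐)*14)/13)*352 = (934 + (14 + 2)/13)*352 = (934 + (1/13)*16)*352 = (934 + 16/13)*352 = (12158/13)*352 = 4279616/13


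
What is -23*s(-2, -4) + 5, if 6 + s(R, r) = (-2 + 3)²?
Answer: 120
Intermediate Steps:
s(R, r) = -5 (s(R, r) = -6 + (-2 + 3)² = -6 + 1² = -6 + 1 = -5)
-23*s(-2, -4) + 5 = -23*(-5) + 5 = 115 + 5 = 120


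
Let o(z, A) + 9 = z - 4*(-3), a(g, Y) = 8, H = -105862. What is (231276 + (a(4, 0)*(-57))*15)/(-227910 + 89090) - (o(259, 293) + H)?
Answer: 3664791891/34705 ≈ 1.0560e+5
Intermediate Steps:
o(z, A) = 3 + z (o(z, A) = -9 + (z - 4*(-3)) = -9 + (z + 12) = -9 + (12 + z) = 3 + z)
(231276 + (a(4, 0)*(-57))*15)/(-227910 + 89090) - (o(259, 293) + H) = (231276 + (8*(-57))*15)/(-227910 + 89090) - ((3 + 259) - 105862) = (231276 - 456*15)/(-138820) - (262 - 105862) = (231276 - 6840)*(-1/138820) - 1*(-105600) = 224436*(-1/138820) + 105600 = -56109/34705 + 105600 = 3664791891/34705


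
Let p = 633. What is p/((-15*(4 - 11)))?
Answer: 211/35 ≈ 6.0286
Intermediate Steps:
p/((-15*(4 - 11))) = 633/((-15*(4 - 11))) = 633/((-15*(-7))) = 633/105 = 633*(1/105) = 211/35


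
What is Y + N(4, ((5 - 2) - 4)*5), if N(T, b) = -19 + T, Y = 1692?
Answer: 1677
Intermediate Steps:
Y + N(4, ((5 - 2) - 4)*5) = 1692 + (-19 + 4) = 1692 - 15 = 1677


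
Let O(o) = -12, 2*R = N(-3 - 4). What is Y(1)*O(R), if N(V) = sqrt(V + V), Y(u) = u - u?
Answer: 0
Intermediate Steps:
Y(u) = 0
N(V) = sqrt(2)*sqrt(V) (N(V) = sqrt(2*V) = sqrt(2)*sqrt(V))
R = I*sqrt(14)/2 (R = (sqrt(2)*sqrt(-3 - 4))/2 = (sqrt(2)*sqrt(-7))/2 = (sqrt(2)*(I*sqrt(7)))/2 = (I*sqrt(14))/2 = I*sqrt(14)/2 ≈ 1.8708*I)
Y(1)*O(R) = 0*(-12) = 0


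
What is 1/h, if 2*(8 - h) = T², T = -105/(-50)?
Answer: 200/1159 ≈ 0.17256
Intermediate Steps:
T = 21/10 (T = -105*(-1/50) = 21/10 ≈ 2.1000)
h = 1159/200 (h = 8 - (21/10)²/2 = 8 - ½*441/100 = 8 - 441/200 = 1159/200 ≈ 5.7950)
1/h = 1/(1159/200) = 200/1159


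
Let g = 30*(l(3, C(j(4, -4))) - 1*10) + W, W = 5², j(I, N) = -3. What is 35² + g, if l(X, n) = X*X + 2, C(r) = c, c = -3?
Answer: 1280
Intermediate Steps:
C(r) = -3
l(X, n) = 2 + X² (l(X, n) = X² + 2 = 2 + X²)
W = 25
g = 55 (g = 30*((2 + 3²) - 1*10) + 25 = 30*((2 + 9) - 10) + 25 = 30*(11 - 10) + 25 = 30*1 + 25 = 30 + 25 = 55)
35² + g = 35² + 55 = 1225 + 55 = 1280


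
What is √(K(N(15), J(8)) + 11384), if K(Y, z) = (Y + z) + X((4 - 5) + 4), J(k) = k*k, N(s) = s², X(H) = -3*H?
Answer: 108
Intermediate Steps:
J(k) = k²
K(Y, z) = -9 + Y + z (K(Y, z) = (Y + z) - 3*((4 - 5) + 4) = (Y + z) - 3*(-1 + 4) = (Y + z) - 3*3 = (Y + z) - 9 = -9 + Y + z)
√(K(N(15), J(8)) + 11384) = √((-9 + 15² + 8²) + 11384) = √((-9 + 225 + 64) + 11384) = √(280 + 11384) = √11664 = 108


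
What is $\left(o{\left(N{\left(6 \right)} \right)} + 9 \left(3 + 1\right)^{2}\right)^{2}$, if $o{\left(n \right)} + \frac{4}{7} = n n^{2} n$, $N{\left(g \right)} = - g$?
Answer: $\frac{101525776}{49} \approx 2.072 \cdot 10^{6}$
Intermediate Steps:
$o{\left(n \right)} = - \frac{4}{7} + n^{4}$ ($o{\left(n \right)} = - \frac{4}{7} + n n^{2} n = - \frac{4}{7} + n^{3} n = - \frac{4}{7} + n^{4}$)
$\left(o{\left(N{\left(6 \right)} \right)} + 9 \left(3 + 1\right)^{2}\right)^{2} = \left(\left(- \frac{4}{7} + \left(\left(-1\right) 6\right)^{4}\right) + 9 \left(3 + 1\right)^{2}\right)^{2} = \left(\left(- \frac{4}{7} + \left(-6\right)^{4}\right) + 9 \cdot 4^{2}\right)^{2} = \left(\left(- \frac{4}{7} + 1296\right) + 9 \cdot 16\right)^{2} = \left(\frac{9068}{7} + 144\right)^{2} = \left(\frac{10076}{7}\right)^{2} = \frac{101525776}{49}$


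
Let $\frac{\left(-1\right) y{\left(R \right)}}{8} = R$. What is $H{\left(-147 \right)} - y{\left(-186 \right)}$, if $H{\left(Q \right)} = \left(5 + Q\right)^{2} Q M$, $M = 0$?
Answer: $-1488$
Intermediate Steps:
$y{\left(R \right)} = - 8 R$
$H{\left(Q \right)} = 0$ ($H{\left(Q \right)} = \left(5 + Q\right)^{2} Q 0 = Q \left(5 + Q\right)^{2} \cdot 0 = 0$)
$H{\left(-147 \right)} - y{\left(-186 \right)} = 0 - \left(-8\right) \left(-186\right) = 0 - 1488 = -1488$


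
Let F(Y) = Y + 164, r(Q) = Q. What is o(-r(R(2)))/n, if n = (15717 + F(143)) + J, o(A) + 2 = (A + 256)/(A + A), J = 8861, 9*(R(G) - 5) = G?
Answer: -163/155946 ≈ -0.0010452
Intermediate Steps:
R(G) = 5 + G/9
F(Y) = 164 + Y
o(A) = -2 + (256 + A)/(2*A) (o(A) = -2 + (A + 256)/(A + A) = -2 + (256 + A)/((2*A)) = -2 + (256 + A)*(1/(2*A)) = -2 + (256 + A)/(2*A))
n = 24885 (n = (15717 + (164 + 143)) + 8861 = (15717 + 307) + 8861 = 16024 + 8861 = 24885)
o(-r(R(2)))/n = (-3/2 + 128/((-(5 + (1/9)*2))))/24885 = (-3/2 + 128/((-(5 + 2/9))))*(1/24885) = (-3/2 + 128/((-1*47/9)))*(1/24885) = (-3/2 + 128/(-47/9))*(1/24885) = (-3/2 + 128*(-9/47))*(1/24885) = (-3/2 - 1152/47)*(1/24885) = -2445/94*1/24885 = -163/155946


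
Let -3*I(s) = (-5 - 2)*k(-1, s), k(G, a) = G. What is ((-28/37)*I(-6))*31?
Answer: 6076/111 ≈ 54.739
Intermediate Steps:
I(s) = -7/3 (I(s) = -(-5 - 2)*(-1)/3 = -(-7)*(-1)/3 = -1/3*7 = -7/3)
((-28/37)*I(-6))*31 = (-28/37*(-7/3))*31 = (-28*1/37*(-7/3))*31 = -28/37*(-7/3)*31 = (196/111)*31 = 6076/111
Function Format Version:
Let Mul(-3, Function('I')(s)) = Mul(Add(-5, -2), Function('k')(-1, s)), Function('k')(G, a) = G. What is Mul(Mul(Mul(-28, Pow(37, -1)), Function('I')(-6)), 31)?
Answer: Rational(6076, 111) ≈ 54.739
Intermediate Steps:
Function('I')(s) = Rational(-7, 3) (Function('I')(s) = Mul(Rational(-1, 3), Mul(Add(-5, -2), -1)) = Mul(Rational(-1, 3), Mul(-7, -1)) = Mul(Rational(-1, 3), 7) = Rational(-7, 3))
Mul(Mul(Mul(-28, Pow(37, -1)), Function('I')(-6)), 31) = Mul(Mul(Mul(-28, Pow(37, -1)), Rational(-7, 3)), 31) = Mul(Mul(Mul(-28, Rational(1, 37)), Rational(-7, 3)), 31) = Mul(Mul(Rational(-28, 37), Rational(-7, 3)), 31) = Mul(Rational(196, 111), 31) = Rational(6076, 111)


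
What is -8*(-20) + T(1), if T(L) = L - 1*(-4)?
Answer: 165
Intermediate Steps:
T(L) = 4 + L (T(L) = L + 4 = 4 + L)
-8*(-20) + T(1) = -8*(-20) + (4 + 1) = 160 + 5 = 165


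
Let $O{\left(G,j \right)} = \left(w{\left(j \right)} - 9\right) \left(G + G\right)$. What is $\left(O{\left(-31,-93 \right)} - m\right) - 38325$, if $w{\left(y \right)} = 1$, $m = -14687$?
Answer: $-23142$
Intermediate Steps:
$O{\left(G,j \right)} = - 16 G$ ($O{\left(G,j \right)} = \left(1 - 9\right) \left(G + G\right) = - 8 \cdot 2 G = - 16 G$)
$\left(O{\left(-31,-93 \right)} - m\right) - 38325 = \left(\left(-16\right) \left(-31\right) - -14687\right) - 38325 = \left(496 + 14687\right) - 38325 = 15183 - 38325 = -23142$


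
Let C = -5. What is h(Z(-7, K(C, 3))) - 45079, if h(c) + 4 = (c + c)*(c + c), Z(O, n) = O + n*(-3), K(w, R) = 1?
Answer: -44683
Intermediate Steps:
Z(O, n) = O - 3*n
h(c) = -4 + 4*c**2 (h(c) = -4 + (c + c)*(c + c) = -4 + (2*c)*(2*c) = -4 + 4*c**2)
h(Z(-7, K(C, 3))) - 45079 = (-4 + 4*(-7 - 3*1)**2) - 45079 = (-4 + 4*(-7 - 3)**2) - 45079 = (-4 + 4*(-10)**2) - 45079 = (-4 + 4*100) - 45079 = (-4 + 400) - 45079 = 396 - 45079 = -44683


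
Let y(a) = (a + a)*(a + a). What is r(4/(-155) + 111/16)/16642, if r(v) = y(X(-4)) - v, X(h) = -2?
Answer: 22539/41272160 ≈ 0.00054611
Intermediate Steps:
y(a) = 4*a² (y(a) = (2*a)*(2*a) = 4*a²)
r(v) = 16 - v (r(v) = 4*(-2)² - v = 4*4 - v = 16 - v)
r(4/(-155) + 111/16)/16642 = (16 - (4/(-155) + 111/16))/16642 = (16 - (4*(-1/155) + 111*(1/16)))*(1/16642) = (16 - (-4/155 + 111/16))*(1/16642) = (16 - 1*17141/2480)*(1/16642) = (16 - 17141/2480)*(1/16642) = (22539/2480)*(1/16642) = 22539/41272160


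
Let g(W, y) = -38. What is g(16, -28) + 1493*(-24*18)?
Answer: -645014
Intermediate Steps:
g(16, -28) + 1493*(-24*18) = -38 + 1493*(-24*18) = -38 + 1493*(-432) = -38 - 644976 = -645014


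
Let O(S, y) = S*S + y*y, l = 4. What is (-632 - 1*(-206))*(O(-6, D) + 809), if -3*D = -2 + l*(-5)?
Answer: -1148638/3 ≈ -3.8288e+5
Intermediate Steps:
D = 22/3 (D = -(-2 + 4*(-5))/3 = -(-2 - 20)/3 = -⅓*(-22) = 22/3 ≈ 7.3333)
O(S, y) = S² + y²
(-632 - 1*(-206))*(O(-6, D) + 809) = (-632 - 1*(-206))*(((-6)² + (22/3)²) + 809) = (-632 + 206)*((36 + 484/9) + 809) = -426*(808/9 + 809) = -426*8089/9 = -1148638/3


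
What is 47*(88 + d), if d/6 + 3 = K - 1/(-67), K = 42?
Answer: 1014260/67 ≈ 15138.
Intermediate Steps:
d = 15684/67 (d = -18 + 6*(42 - 1/(-67)) = -18 + 6*(42 - 1*(-1/67)) = -18 + 6*(42 + 1/67) = -18 + 6*(2815/67) = -18 + 16890/67 = 15684/67 ≈ 234.09)
47*(88 + d) = 47*(88 + 15684/67) = 47*(21580/67) = 1014260/67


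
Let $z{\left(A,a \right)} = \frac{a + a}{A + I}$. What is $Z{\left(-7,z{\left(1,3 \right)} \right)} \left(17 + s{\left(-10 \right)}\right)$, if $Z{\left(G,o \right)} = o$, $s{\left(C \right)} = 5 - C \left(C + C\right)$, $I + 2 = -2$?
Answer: $356$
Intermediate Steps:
$I = -4$ ($I = -2 - 2 = -4$)
$z{\left(A,a \right)} = \frac{2 a}{-4 + A}$ ($z{\left(A,a \right)} = \frac{a + a}{A - 4} = \frac{2 a}{-4 + A}$)
$s{\left(C \right)} = 5 - 2 C^{2}$ ($s{\left(C \right)} = 5 - C 2 C = 5 - 2 C^{2}$)
$Z{\left(-7,z{\left(1,3 \right)} \right)} \left(17 + s{\left(-10 \right)}\right) = 2 \cdot 3 \frac{1}{-4 + 1} \left(17 + \left(5 - 2 \left(-10\right)^{2}\right)\right) = 2 \cdot 3 \frac{1}{-3} \left(17 + \left(5 - 200\right)\right) = 2 \cdot 3 \left(- \frac{1}{3}\right) \left(17 + \left(5 - 200\right)\right) = - 2 \left(17 - 195\right) = \left(-2\right) \left(-178\right) = 356$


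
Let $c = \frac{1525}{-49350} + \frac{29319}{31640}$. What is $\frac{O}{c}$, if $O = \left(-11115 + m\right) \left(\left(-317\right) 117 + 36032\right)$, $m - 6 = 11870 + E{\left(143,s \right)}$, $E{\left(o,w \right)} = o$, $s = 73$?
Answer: $- \frac{4262839734720}{3996119} \approx -1.0667 \cdot 10^{6}$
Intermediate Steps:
$c = \frac{3996119}{4461240}$ ($c = 1525 \left(- \frac{1}{49350}\right) + 29319 \cdot \frac{1}{31640} = - \frac{61}{1974} + \frac{29319}{31640} = \frac{3996119}{4461240} \approx 0.89574$)
$m = 12019$ ($m = 6 + \left(11870 + 143\right) = 6 + 12013 = 12019$)
$O = -955528$ ($O = \left(-11115 + 12019\right) \left(\left(-317\right) 117 + 36032\right) = 904 \left(-37089 + 36032\right) = 904 \left(-1057\right) = -955528$)
$\frac{O}{c} = - \frac{955528}{\frac{3996119}{4461240}} = \left(-955528\right) \frac{4461240}{3996119} = - \frac{4262839734720}{3996119}$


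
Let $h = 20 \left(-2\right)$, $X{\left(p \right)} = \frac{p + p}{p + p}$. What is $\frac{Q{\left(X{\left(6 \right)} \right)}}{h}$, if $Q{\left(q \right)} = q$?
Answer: $- \frac{1}{40} \approx -0.025$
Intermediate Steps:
$X{\left(p \right)} = 1$ ($X{\left(p \right)} = \frac{2 p}{2 p} = 2 p \frac{1}{2 p} = 1$)
$h = -40$
$\frac{Q{\left(X{\left(6 \right)} \right)}}{h} = 1 \frac{1}{-40} = 1 \left(- \frac{1}{40}\right) = - \frac{1}{40}$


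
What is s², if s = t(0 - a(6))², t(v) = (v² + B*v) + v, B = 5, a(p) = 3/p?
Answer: 14641/256 ≈ 57.191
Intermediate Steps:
t(v) = v² + 6*v (t(v) = (v² + 5*v) + v = v² + 6*v)
s = 121/16 (s = ((0 - 3/6)*(6 + (0 - 3/6)))² = ((0 - 1*½)*(6 + (0 - 1*½)))² = ((0 - ½)*(6 + (0 - ½)))² = (-(6 - ½)/2)² = (-½*11/2)² = (-11/4)² = 121/16 ≈ 7.5625)
s² = (121/16)² = 14641/256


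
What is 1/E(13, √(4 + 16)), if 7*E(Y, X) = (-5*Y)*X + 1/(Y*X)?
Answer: -182*√5/16899 ≈ -0.024082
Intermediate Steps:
E(Y, X) = -5*X*Y/7 + 1/(7*X*Y) (E(Y, X) = ((-5*Y)*X + 1/(Y*X))/7 = (-5*X*Y + 1/(X*Y))/7 = (1/(X*Y) - 5*X*Y)/7 = -5*X*Y/7 + 1/(7*X*Y))
1/E(13, √(4 + 16)) = 1/(-5/7*√(4 + 16)*13 + (⅐)/(√(4 + 16)*13)) = 1/(-5/7*√20*13 + (⅐)*(1/13)/√20) = 1/(-5/7*2*√5*13 + (⅐)*(1/13)/(2*√5)) = 1/(-130*√5/7 + (⅐)*(√5/10)*(1/13)) = 1/(-130*√5/7 + √5/910) = 1/(-16899*√5/910) = -182*√5/16899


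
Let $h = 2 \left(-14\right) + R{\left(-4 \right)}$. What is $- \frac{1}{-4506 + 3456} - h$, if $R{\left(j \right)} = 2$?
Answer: $\frac{27301}{1050} \approx 26.001$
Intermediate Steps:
$h = -26$ ($h = 2 \left(-14\right) + 2 = -28 + 2 = -26$)
$- \frac{1}{-4506 + 3456} - h = - \frac{1}{-4506 + 3456} - -26 = - \frac{1}{-1050} + 26 = \left(-1\right) \left(- \frac{1}{1050}\right) + 26 = \frac{1}{1050} + 26 = \frac{27301}{1050}$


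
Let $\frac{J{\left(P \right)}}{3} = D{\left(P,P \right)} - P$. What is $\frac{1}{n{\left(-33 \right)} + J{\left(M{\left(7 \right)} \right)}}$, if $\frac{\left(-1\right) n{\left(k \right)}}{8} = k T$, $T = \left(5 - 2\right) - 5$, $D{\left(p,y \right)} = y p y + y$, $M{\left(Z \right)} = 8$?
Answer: $\frac{1}{1008} \approx 0.00099206$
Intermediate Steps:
$D{\left(p,y \right)} = y + p y^{2}$ ($D{\left(p,y \right)} = p y y + y = p y^{2} + y = y + p y^{2}$)
$T = -2$ ($T = \left(5 - 2\right) - 5 = 3 - 5 = -2$)
$J{\left(P \right)} = - 3 P + 3 P \left(1 + P^{2}\right)$ ($J{\left(P \right)} = 3 \left(P \left(1 + P P\right) - P\right) = 3 \left(P \left(1 + P^{2}\right) - P\right) = 3 \left(- P + P \left(1 + P^{2}\right)\right) = - 3 P + 3 P \left(1 + P^{2}\right)$)
$n{\left(k \right)} = 16 k$ ($n{\left(k \right)} = - 8 k \left(-2\right) = - 8 \left(- 2 k\right) = 16 k$)
$\frac{1}{n{\left(-33 \right)} + J{\left(M{\left(7 \right)} \right)}} = \frac{1}{16 \left(-33\right) + 3 \cdot 8^{3}} = \frac{1}{-528 + 3 \cdot 512} = \frac{1}{-528 + 1536} = \frac{1}{1008}$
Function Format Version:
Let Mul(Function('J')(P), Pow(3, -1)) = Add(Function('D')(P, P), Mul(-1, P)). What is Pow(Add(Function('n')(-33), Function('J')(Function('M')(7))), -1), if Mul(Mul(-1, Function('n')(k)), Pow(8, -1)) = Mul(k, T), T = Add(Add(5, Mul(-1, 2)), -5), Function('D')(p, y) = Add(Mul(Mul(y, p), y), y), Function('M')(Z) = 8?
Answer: Rational(1, 1008) ≈ 0.00099206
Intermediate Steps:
Function('D')(p, y) = Add(y, Mul(p, Pow(y, 2))) (Function('D')(p, y) = Add(Mul(Mul(p, y), y), y) = Add(Mul(p, Pow(y, 2)), y) = Add(y, Mul(p, Pow(y, 2))))
T = -2 (T = Add(Add(5, -2), -5) = Add(3, -5) = -2)
Function('J')(P) = Add(Mul(-3, P), Mul(3, P, Add(1, Pow(P, 2)))) (Function('J')(P) = Mul(3, Add(Mul(P, Add(1, Mul(P, P))), Mul(-1, P))) = Mul(3, Add(Mul(P, Add(1, Pow(P, 2))), Mul(-1, P))) = Mul(3, Add(Mul(-1, P), Mul(P, Add(1, Pow(P, 2))))) = Add(Mul(-3, P), Mul(3, P, Add(1, Pow(P, 2)))))
Function('n')(k) = Mul(16, k) (Function('n')(k) = Mul(-8, Mul(k, -2)) = Mul(-8, Mul(-2, k)) = Mul(16, k))
Pow(Add(Function('n')(-33), Function('J')(Function('M')(7))), -1) = Pow(Add(Mul(16, -33), Mul(3, Pow(8, 3))), -1) = Pow(Add(-528, Mul(3, 512)), -1) = Pow(Add(-528, 1536), -1) = Pow(1008, -1) = Rational(1, 1008)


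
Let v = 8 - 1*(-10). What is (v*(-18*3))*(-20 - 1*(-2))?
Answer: 17496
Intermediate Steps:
v = 18 (v = 8 + 10 = 18)
(v*(-18*3))*(-20 - 1*(-2)) = (18*(-18*3))*(-20 - 1*(-2)) = (18*(-54))*(-20 + 2) = -972*(-18) = 17496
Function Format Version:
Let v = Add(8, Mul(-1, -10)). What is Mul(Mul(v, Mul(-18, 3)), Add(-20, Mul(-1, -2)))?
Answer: 17496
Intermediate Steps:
v = 18 (v = Add(8, 10) = 18)
Mul(Mul(v, Mul(-18, 3)), Add(-20, Mul(-1, -2))) = Mul(Mul(18, Mul(-18, 3)), Add(-20, Mul(-1, -2))) = Mul(Mul(18, -54), Add(-20, 2)) = Mul(-972, -18) = 17496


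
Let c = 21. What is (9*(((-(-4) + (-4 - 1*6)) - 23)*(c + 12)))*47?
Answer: -404811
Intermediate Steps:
(9*(((-(-4) + (-4 - 1*6)) - 23)*(c + 12)))*47 = (9*(((-(-4) + (-4 - 1*6)) - 23)*(21 + 12)))*47 = (9*(((-1*(-4) + (-4 - 6)) - 23)*33))*47 = (9*(((4 - 10) - 23)*33))*47 = (9*((-6 - 23)*33))*47 = (9*(-29*33))*47 = (9*(-957))*47 = -8613*47 = -404811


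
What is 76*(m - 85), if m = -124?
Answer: -15884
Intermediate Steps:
76*(m - 85) = 76*(-124 - 85) = 76*(-209) = -15884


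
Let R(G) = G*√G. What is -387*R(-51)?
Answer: 19737*I*√51 ≈ 1.4095e+5*I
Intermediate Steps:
R(G) = G^(3/2)
-387*R(-51) = -(-19737)*I*√51 = 19737*I*√51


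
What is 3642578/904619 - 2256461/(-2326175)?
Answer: 10514511372509/2104302102325 ≈ 4.9967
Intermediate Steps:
3642578/904619 - 2256461/(-2326175) = 3642578*(1/904619) - 2256461*(-1/2326175) = 3642578/904619 + 2256461/2326175 = 10514511372509/2104302102325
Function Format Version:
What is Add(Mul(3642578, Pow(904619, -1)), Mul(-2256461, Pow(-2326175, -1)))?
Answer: Rational(10514511372509, 2104302102325) ≈ 4.9967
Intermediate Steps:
Add(Mul(3642578, Pow(904619, -1)), Mul(-2256461, Pow(-2326175, -1))) = Add(Mul(3642578, Rational(1, 904619)), Mul(-2256461, Rational(-1, 2326175))) = Add(Rational(3642578, 904619), Rational(2256461, 2326175)) = Rational(10514511372509, 2104302102325)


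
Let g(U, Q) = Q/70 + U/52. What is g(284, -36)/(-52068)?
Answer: -2251/23690940 ≈ -9.5015e-5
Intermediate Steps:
g(U, Q) = U/52 + Q/70 (g(U, Q) = Q*(1/70) + U*(1/52) = Q/70 + U/52 = U/52 + Q/70)
g(284, -36)/(-52068) = ((1/52)*284 + (1/70)*(-36))/(-52068) = (71/13 - 18/35)*(-1/52068) = (2251/455)*(-1/52068) = -2251/23690940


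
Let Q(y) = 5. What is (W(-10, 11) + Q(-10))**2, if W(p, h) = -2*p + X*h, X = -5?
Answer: 900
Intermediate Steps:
W(p, h) = -5*h - 2*p (W(p, h) = -2*p - 5*h = -5*h - 2*p)
(W(-10, 11) + Q(-10))**2 = ((-5*11 - 2*(-10)) + 5)**2 = ((-55 + 20) + 5)**2 = (-35 + 5)**2 = (-30)**2 = 900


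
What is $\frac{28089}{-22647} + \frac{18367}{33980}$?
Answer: $- \frac{179502257}{256515020} \approx -0.69977$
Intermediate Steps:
$\frac{28089}{-22647} + \frac{18367}{33980} = 28089 \left(- \frac{1}{22647}\right) + 18367 \cdot \frac{1}{33980} = - \frac{9363}{7549} + \frac{18367}{33980} = - \frac{179502257}{256515020}$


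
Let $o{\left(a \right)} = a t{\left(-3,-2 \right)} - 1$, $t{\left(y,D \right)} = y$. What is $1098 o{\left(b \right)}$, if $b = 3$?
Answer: $-10980$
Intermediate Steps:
$o{\left(a \right)} = -1 - 3 a$ ($o{\left(a \right)} = a \left(-3\right) - 1 = - 3 a - 1 = -1 - 3 a$)
$1098 o{\left(b \right)} = 1098 \left(-1 - 9\right) = 1098 \left(-10\right) = -10980$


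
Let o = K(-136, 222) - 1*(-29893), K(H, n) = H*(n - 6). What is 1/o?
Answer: 1/517 ≈ 0.0019342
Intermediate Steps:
K(H, n) = H*(-6 + n)
o = 517 (o = -136*(-6 + 222) - 1*(-29893) = -136*216 + 29893 = -29376 + 29893 = 517)
1/o = 1/517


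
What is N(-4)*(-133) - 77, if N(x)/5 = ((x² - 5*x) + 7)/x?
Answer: 28287/4 ≈ 7071.8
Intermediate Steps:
N(x) = 5*(7 + x² - 5*x)/x (N(x) = 5*(((x² - 5*x) + 7)/x) = 5*((7 + x² - 5*x)/x) = 5*(7 + x² - 5*x)/x)
N(-4)*(-133) - 77 = (-25 + 5*(-4) + 35/(-4))*(-133) - 77 = (-25 - 20 + 35*(-¼))*(-133) - 77 = (-25 - 20 - 35/4)*(-133) - 77 = -215/4*(-133) - 77 = 28595/4 - 77 = 28287/4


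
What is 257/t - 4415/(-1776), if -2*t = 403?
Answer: 866381/715728 ≈ 1.2105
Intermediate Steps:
t = -403/2 (t = -1/2*403 = -403/2 ≈ -201.50)
257/t - 4415/(-1776) = 257/(-403/2) - 4415/(-1776) = 257*(-2/403) - 4415*(-1/1776) = -514/403 + 4415/1776 = 866381/715728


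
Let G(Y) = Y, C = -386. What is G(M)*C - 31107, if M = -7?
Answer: -28405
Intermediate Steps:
G(M)*C - 31107 = -7*(-386) - 31107 = 2702 - 31107 = -28405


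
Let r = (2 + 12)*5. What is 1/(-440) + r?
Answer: 30799/440 ≈ 69.998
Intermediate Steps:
r = 70 (r = 14*5 = 70)
1/(-440) + r = 1/(-440) + 70 = -1/440 + 70 = 30799/440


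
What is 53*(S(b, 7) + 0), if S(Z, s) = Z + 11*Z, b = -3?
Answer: -1908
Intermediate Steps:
S(Z, s) = 12*Z
53*(S(b, 7) + 0) = 53*(12*(-3) + 0) = 53*(-36 + 0) = 53*(-36) = -1908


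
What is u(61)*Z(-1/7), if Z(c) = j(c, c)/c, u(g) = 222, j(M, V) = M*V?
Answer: -222/7 ≈ -31.714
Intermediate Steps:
Z(c) = c (Z(c) = (c*c)/c = c**2/c = c)
u(61)*Z(-1/7) = 222*(-1/7) = -222/7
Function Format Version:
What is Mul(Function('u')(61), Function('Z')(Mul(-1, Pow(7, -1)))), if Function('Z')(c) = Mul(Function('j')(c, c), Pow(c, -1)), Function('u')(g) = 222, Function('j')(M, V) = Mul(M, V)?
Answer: Rational(-222, 7) ≈ -31.714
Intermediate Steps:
Function('Z')(c) = c (Function('Z')(c) = Mul(Mul(c, c), Pow(c, -1)) = Mul(Pow(c, 2), Pow(c, -1)) = c)
Mul(Function('u')(61), Function('Z')(Mul(-1, Pow(7, -1)))) = Mul(222, Mul(-1, Pow(7, -1))) = Mul(222, Mul(-1, Rational(1, 7))) = Mul(222, Rational(-1, 7)) = Rational(-222, 7)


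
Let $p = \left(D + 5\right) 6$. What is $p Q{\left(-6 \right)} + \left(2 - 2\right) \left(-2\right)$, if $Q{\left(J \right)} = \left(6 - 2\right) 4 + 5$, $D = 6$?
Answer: $1386$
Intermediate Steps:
$p = 66$ ($p = \left(6 + 5\right) 6 = 11 \cdot 6 = 66$)
$Q{\left(J \right)} = 21$ ($Q{\left(J \right)} = 4 \cdot 4 + 5 = 16 + 5 = 21$)
$p Q{\left(-6 \right)} + \left(2 - 2\right) \left(-2\right) = 66 \cdot 21 + \left(2 - 2\right) \left(-2\right) = 1386 + 0 \left(-2\right) = 1386 + 0 = 1386$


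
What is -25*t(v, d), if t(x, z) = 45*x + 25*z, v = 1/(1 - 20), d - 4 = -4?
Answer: 1125/19 ≈ 59.211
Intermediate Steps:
d = 0 (d = 4 - 4 = 0)
v = -1/19 (v = 1/(-19) = -1/19 ≈ -0.052632)
t(x, z) = 25*z + 45*x
-25*t(v, d) = -25*(25*0 + 45*(-1/19)) = -25*(0 - 45/19) = -25*(-45/19) = 1125/19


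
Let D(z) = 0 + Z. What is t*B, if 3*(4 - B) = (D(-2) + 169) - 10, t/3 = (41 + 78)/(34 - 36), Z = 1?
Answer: 8806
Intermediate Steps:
D(z) = 1 (D(z) = 0 + 1 = 1)
t = -357/2 (t = 3*((41 + 78)/(34 - 36)) = 3*(119/(-2)) = 3*(119*(-½)) = 3*(-119/2) = -357/2 ≈ -178.50)
B = -148/3 (B = 4 - ((1 + 169) - 10)/3 = 4 - (170 - 10)/3 = 4 - ⅓*160 = 4 - 160/3 = -148/3 ≈ -49.333)
t*B = -357/2*(-148/3) = 8806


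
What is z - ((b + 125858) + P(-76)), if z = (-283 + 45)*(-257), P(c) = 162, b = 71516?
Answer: -136370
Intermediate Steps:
z = 61166 (z = -238*(-257) = 61166)
z - ((b + 125858) + P(-76)) = 61166 - ((71516 + 125858) + 162) = 61166 - (197374 + 162) = 61166 - 1*197536 = 61166 - 197536 = -136370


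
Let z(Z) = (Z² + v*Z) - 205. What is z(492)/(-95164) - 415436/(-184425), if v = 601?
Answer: -59603291671/17550620700 ≈ -3.3961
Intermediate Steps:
z(Z) = -205 + Z² + 601*Z (z(Z) = (Z² + 601*Z) - 205 = -205 + Z² + 601*Z)
z(492)/(-95164) - 415436/(-184425) = (-205 + 492² + 601*492)/(-95164) - 415436/(-184425) = (-205 + 242064 + 295692)*(-1/95164) - 415436*(-1/184425) = 537551*(-1/95164) + 415436/184425 = -537551/95164 + 415436/184425 = -59603291671/17550620700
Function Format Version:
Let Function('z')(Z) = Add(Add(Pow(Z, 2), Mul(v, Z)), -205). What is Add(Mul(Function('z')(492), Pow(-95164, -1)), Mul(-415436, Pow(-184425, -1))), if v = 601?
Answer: Rational(-59603291671, 17550620700) ≈ -3.3961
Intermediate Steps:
Function('z')(Z) = Add(-205, Pow(Z, 2), Mul(601, Z)) (Function('z')(Z) = Add(Add(Pow(Z, 2), Mul(601, Z)), -205) = Add(-205, Pow(Z, 2), Mul(601, Z)))
Add(Mul(Function('z')(492), Pow(-95164, -1)), Mul(-415436, Pow(-184425, -1))) = Add(Mul(Add(-205, Pow(492, 2), Mul(601, 492)), Pow(-95164, -1)), Mul(-415436, Pow(-184425, -1))) = Add(Mul(Add(-205, 242064, 295692), Rational(-1, 95164)), Mul(-415436, Rational(-1, 184425))) = Add(Mul(537551, Rational(-1, 95164)), Rational(415436, 184425)) = Add(Rational(-537551, 95164), Rational(415436, 184425)) = Rational(-59603291671, 17550620700)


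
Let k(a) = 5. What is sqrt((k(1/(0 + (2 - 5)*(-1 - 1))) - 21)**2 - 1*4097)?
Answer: I*sqrt(3841) ≈ 61.976*I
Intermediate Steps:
sqrt((k(1/(0 + (2 - 5)*(-1 - 1))) - 21)**2 - 1*4097) = sqrt((5 - 21)**2 - 1*4097) = sqrt((-16)**2 - 4097) = sqrt(256 - 4097) = sqrt(-3841) = I*sqrt(3841)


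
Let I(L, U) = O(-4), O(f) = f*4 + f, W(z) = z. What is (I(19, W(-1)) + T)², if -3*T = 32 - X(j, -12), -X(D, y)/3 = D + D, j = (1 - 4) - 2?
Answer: 3844/9 ≈ 427.11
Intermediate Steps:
O(f) = 5*f (O(f) = 4*f + f = 5*f)
j = -5 (j = -3 - 2 = -5)
X(D, y) = -6*D (X(D, y) = -3*(D + D) = -6*D)
I(L, U) = -20 (I(L, U) = 5*(-4) = -20)
T = -⅔ (T = -(32 - (-6)*(-5))/3 = -(32 - 1*30)/3 = -(32 - 30)/3 = -⅓*2 = -⅔ ≈ -0.66667)
(I(19, W(-1)) + T)² = (-20 - ⅔)² = (-62/3)² = 3844/9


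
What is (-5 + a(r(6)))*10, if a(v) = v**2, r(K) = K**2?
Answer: 12910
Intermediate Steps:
(-5 + a(r(6)))*10 = (-5 + (6**2)**2)*10 = (-5 + 36**2)*10 = (-5 + 1296)*10 = 1291*10 = 12910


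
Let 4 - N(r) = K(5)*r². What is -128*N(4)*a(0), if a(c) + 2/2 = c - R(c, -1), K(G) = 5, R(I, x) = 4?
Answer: -48640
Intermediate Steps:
a(c) = -5 + c (a(c) = -1 + (c - 1*4) = -1 + (c - 4) = -1 + (-4 + c) = -5 + c)
N(r) = 4 - 5*r²
-128*N(4)*a(0) = -128*(4 - 5*4²)*(-5 + 0) = -128*(4 - 5*16)*(-5) = -128*(4 - 80)*(-5) = -(-9728)*(-5) = -128*380 = -48640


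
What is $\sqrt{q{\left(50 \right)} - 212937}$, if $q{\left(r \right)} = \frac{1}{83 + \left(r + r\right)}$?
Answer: $\frac{i \sqrt{7131047010}}{183} \approx 461.45 i$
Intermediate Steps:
$q{\left(r \right)} = \frac{1}{83 + 2 r}$
$\sqrt{q{\left(50 \right)} - 212937} = \sqrt{\frac{1}{83 + 2 \cdot 50} - 212937} = \sqrt{\frac{1}{83 + 100} - 212937} = \sqrt{\frac{1}{183} - 212937} = \sqrt{- \frac{38967470}{183}} = \frac{i \sqrt{7131047010}}{183}$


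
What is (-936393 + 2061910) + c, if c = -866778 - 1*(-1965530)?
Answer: 2224269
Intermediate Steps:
c = 1098752 (c = -866778 + 1965530 = 1098752)
(-936393 + 2061910) + c = (-936393 + 2061910) + 1098752 = 1125517 + 1098752 = 2224269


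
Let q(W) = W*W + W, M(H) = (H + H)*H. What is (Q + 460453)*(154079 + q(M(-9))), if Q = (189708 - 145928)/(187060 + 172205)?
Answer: 5971335064710025/71853 ≈ 8.3105e+10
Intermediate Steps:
M(H) = 2*H**2 (M(H) = (2*H)*H = 2*H**2)
q(W) = W + W**2 (q(W) = W**2 + W = W + W**2)
Q = 8756/71853 (Q = 43780/359265 = 43780*(1/359265) = 8756/71853 ≈ 0.12186)
(Q + 460453)*(154079 + q(M(-9))) = (8756/71853 + 460453)*(154079 + (2*(-9)**2)*(1 + 2*(-9)**2)) = 33084938165*(154079 + (2*81)*(1 + 2*81))/71853 = 33084938165*(154079 + 162*(1 + 162))/71853 = 33084938165*(154079 + 162*163)/71853 = 33084938165*(154079 + 26406)/71853 = (33084938165/71853)*180485 = 5971335064710025/71853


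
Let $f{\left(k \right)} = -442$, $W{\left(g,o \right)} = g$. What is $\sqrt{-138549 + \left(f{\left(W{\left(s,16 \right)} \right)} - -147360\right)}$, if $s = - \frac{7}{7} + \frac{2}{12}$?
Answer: $\sqrt{8369} \approx 91.482$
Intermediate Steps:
$s = - \frac{5}{6}$ ($s = \left(-7\right) \frac{1}{7} + 2 \cdot \frac{1}{12} = -1 + \frac{1}{6} = - \frac{5}{6} \approx -0.83333$)
$\sqrt{-138549 + \left(f{\left(W{\left(s,16 \right)} \right)} - -147360\right)} = \sqrt{-138549 - -146918} = \sqrt{-138549 + \left(-442 + 147360\right)} = \sqrt{-138549 + 146918} = \sqrt{8369}$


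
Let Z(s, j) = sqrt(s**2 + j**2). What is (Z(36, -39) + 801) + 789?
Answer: 1590 + 3*sqrt(313) ≈ 1643.1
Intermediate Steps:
Z(s, j) = sqrt(j**2 + s**2)
(Z(36, -39) + 801) + 789 = (sqrt((-39)**2 + 36**2) + 801) + 789 = (sqrt(1521 + 1296) + 801) + 789 = (sqrt(2817) + 801) + 789 = (3*sqrt(313) + 801) + 789 = (801 + 3*sqrt(313)) + 789 = 1590 + 3*sqrt(313)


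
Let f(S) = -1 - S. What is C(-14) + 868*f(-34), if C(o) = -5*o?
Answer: 28714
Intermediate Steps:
C(-14) + 868*f(-34) = -5*(-14) + 868*(-1 - 1*(-34)) = 70 + 868*(-1 + 34) = 70 + 868*33 = 70 + 28644 = 28714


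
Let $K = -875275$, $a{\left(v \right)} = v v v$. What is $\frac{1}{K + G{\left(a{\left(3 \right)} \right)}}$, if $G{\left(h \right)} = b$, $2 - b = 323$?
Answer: $- \frac{1}{875596} \approx -1.1421 \cdot 10^{-6}$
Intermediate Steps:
$b = -321$ ($b = 2 - 323 = -321$)
$a{\left(v \right)} = v^{3}$ ($a{\left(v \right)} = v^{2} v = v^{3}$)
$G{\left(h \right)} = -321$
$\frac{1}{K + G{\left(a{\left(3 \right)} \right)}} = \frac{1}{-875275 - 321} = \frac{1}{-875596} = - \frac{1}{875596}$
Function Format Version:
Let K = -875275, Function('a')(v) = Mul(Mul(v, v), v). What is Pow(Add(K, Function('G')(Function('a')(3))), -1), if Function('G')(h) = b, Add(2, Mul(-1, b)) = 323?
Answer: Rational(-1, 875596) ≈ -1.1421e-6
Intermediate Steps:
b = -321 (b = Add(2, Mul(-1, 323)) = Add(2, -323) = -321)
Function('a')(v) = Pow(v, 3) (Function('a')(v) = Mul(Pow(v, 2), v) = Pow(v, 3))
Function('G')(h) = -321
Pow(Add(K, Function('G')(Function('a')(3))), -1) = Pow(Add(-875275, -321), -1) = Pow(-875596, -1) = Rational(-1, 875596)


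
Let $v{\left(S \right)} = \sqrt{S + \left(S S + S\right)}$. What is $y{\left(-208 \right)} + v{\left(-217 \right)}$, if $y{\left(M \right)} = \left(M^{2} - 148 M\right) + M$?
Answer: $73840 + \sqrt{46655} \approx 74056.0$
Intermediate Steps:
$y{\left(M \right)} = M^{2} - 147 M$
$v{\left(S \right)} = \sqrt{S^{2} + 2 S}$ ($v{\left(S \right)} = \sqrt{S + \left(S^{2} + S\right)} = \sqrt{S + \left(S + S^{2}\right)} = \sqrt{S^{2} + 2 S}$)
$y{\left(-208 \right)} + v{\left(-217 \right)} = - 208 \left(-147 - 208\right) + \sqrt{- 217 \left(2 - 217\right)} = \left(-208\right) \left(-355\right) + \sqrt{\left(-217\right) \left(-215\right)} = 73840 + \sqrt{46655}$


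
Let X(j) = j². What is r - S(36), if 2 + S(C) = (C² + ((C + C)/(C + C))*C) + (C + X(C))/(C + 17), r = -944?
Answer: -121854/53 ≈ -2299.1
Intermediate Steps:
S(C) = -2 + C + C² + (C + C²)/(17 + C) (S(C) = -2 + ((C² + ((C + C)/(C + C))*C) + (C + C²)/(C + 17)) = -2 + ((C² + ((2*C)/((2*C)))*C) + (C + C²)/(17 + C)) = -2 + ((C² + ((2*C)*(1/(2*C)))*C) + (C + C²)/(17 + C)) = -2 + ((C² + 1*C) + (C + C²)/(17 + C)) = -2 + ((C² + C) + (C + C²)/(17 + C)) = -2 + ((C + C²) + (C + C²)/(17 + C)) = -2 + (C + C² + (C + C²)/(17 + C)) = -2 + C + C² + (C + C²)/(17 + C))
r - S(36) = -944 - (-34 + 36³ + 16*36 + 19*36²)/(17 + 36) = -944 - (-34 + 46656 + 576 + 19*1296)/53 = -944 - (-34 + 46656 + 576 + 24624)/53 = -944 - 71822/53 = -121854/53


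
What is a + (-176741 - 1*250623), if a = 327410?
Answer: -99954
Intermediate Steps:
a + (-176741 - 1*250623) = 327410 + (-176741 - 1*250623) = 327410 + (-176741 - 250623) = 327410 - 427364 = -99954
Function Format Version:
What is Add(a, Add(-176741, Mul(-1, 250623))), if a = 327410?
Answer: -99954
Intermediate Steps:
Add(a, Add(-176741, Mul(-1, 250623))) = Add(327410, Add(-176741, Mul(-1, 250623))) = Add(327410, Add(-176741, -250623)) = Add(327410, -427364) = -99954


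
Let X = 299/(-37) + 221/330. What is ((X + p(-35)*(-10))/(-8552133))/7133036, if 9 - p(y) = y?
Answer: 5462893/744842632028271480 ≈ 7.3343e-12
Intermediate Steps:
p(y) = 9 - y
X = -90493/12210 (X = 299*(-1/37) + 221*(1/330) = -299/37 + 221/330 = -90493/12210 ≈ -7.4114)
((X + p(-35)*(-10))/(-8552133))/7133036 = ((-90493/12210 + (9 - 1*(-35))*(-10))/(-8552133))/7133036 = ((-90493/12210 + (9 + 35)*(-10))*(-1/8552133))*(1/7133036) = ((-90493/12210 + 44*(-10))*(-1/8552133))*(1/7133036) = ((-90493/12210 - 440)*(-1/8552133))*(1/7133036) = -5462893/12210*(-1/8552133)*(1/7133036) = (5462893/104421543930)*(1/7133036) = 5462893/744842632028271480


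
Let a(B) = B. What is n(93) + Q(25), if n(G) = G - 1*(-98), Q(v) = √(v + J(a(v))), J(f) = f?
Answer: 191 + 5*√2 ≈ 198.07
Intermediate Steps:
Q(v) = √2*√v (Q(v) = √(v + v) = √(2*v) = √2*√v)
n(G) = 98 + G (n(G) = G + 98 = 98 + G)
n(93) + Q(25) = (98 + 93) + √2*√25 = 191 + √2*5 = 191 + 5*√2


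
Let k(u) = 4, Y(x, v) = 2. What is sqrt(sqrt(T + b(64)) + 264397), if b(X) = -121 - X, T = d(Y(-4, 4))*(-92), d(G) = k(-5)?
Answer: sqrt(264397 + I*sqrt(553)) ≈ 514.2 + 0.023*I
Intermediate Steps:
d(G) = 4
T = -368 (T = 4*(-92) = -368)
sqrt(sqrt(T + b(64)) + 264397) = sqrt(sqrt(-368 + (-121 - 1*64)) + 264397) = sqrt(sqrt(-368 + (-121 - 64)) + 264397) = sqrt(sqrt(-368 - 185) + 264397) = sqrt(sqrt(-553) + 264397) = sqrt(I*sqrt(553) + 264397) = sqrt(264397 + I*sqrt(553))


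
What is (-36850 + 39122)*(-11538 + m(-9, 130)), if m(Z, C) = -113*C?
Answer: -59590016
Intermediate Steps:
(-36850 + 39122)*(-11538 + m(-9, 130)) = (-36850 + 39122)*(-11538 - 113*130) = 2272*(-11538 - 14690) = 2272*(-26228) = -59590016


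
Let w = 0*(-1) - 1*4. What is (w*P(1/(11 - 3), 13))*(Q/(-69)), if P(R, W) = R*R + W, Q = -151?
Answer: -125783/1104 ≈ -113.93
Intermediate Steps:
P(R, W) = W + R² (P(R, W) = R² + W = W + R²)
w = -4 (w = 0 - 4 = -4)
(w*P(1/(11 - 3), 13))*(Q/(-69)) = (-4*(13 + (1/(11 - 3))²))*(-151/(-69)) = (-4*(13 + (1/8)²))*(-151*(-1/69)) = -4*(13 + (⅛)²)*(151/69) = -4*(13 + 1/64)*(151/69) = -4*833/64*(151/69) = -833/16*151/69 = -125783/1104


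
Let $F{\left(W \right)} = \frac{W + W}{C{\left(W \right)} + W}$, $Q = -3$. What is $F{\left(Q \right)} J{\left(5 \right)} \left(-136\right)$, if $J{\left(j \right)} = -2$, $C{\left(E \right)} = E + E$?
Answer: $\frac{544}{3} \approx 181.33$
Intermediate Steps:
$C{\left(E \right)} = 2 E$
$F{\left(W \right)} = \frac{2}{3}$ ($F{\left(W \right)} = \frac{W + W}{2 W + W} = \frac{2 W}{3 W} = 2 W \frac{1}{3 W} = \frac{2}{3}$)
$F{\left(Q \right)} J{\left(5 \right)} \left(-136\right) = \frac{2}{3} \left(-2\right) \left(-136\right) = \left(- \frac{4}{3}\right) \left(-136\right) = \frac{544}{3}$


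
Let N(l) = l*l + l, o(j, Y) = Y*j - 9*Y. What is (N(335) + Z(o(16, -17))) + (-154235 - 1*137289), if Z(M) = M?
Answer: -179083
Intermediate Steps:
o(j, Y) = -9*Y + Y*j
N(l) = l + l² (N(l) = l² + l = l + l²)
(N(335) + Z(o(16, -17))) + (-154235 - 1*137289) = (335*(1 + 335) - 17*(-9 + 16)) + (-154235 - 1*137289) = (335*336 - 17*7) + (-154235 - 137289) = (112560 - 119) - 291524 = 112441 - 291524 = -179083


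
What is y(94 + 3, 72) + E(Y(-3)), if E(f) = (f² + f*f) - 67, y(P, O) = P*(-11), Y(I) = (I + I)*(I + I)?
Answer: 1458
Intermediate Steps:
Y(I) = 4*I² (Y(I) = (2*I)*(2*I) = 4*I²)
y(P, O) = -11*P
E(f) = -67 + 2*f² (E(f) = (f² + f²) - 67 = 2*f² - 67 = -67 + 2*f²)
y(94 + 3, 72) + E(Y(-3)) = -11*(94 + 3) + (-67 + 2*(4*(-3)²)²) = -11*97 + (-67 + 2*(4*9)²) = -1067 + (-67 + 2*36²) = -1067 + (-67 + 2*1296) = -1067 + (-67 + 2592) = -1067 + 2525 = 1458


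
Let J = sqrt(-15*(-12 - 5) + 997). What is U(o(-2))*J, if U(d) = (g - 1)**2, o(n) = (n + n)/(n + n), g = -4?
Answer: 50*sqrt(313) ≈ 884.59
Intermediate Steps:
o(n) = 1 (o(n) = (2*n)/((2*n)) = (2*n)*(1/(2*n)) = 1)
U(d) = 25 (U(d) = (-4 - 1)**2 = (-5)**2 = 25)
J = 2*sqrt(313) (J = sqrt(-15*(-17) + 997) = sqrt(255 + 997) = sqrt(1252) = 2*sqrt(313) ≈ 35.384)
U(o(-2))*J = 25*(2*sqrt(313)) = 50*sqrt(313)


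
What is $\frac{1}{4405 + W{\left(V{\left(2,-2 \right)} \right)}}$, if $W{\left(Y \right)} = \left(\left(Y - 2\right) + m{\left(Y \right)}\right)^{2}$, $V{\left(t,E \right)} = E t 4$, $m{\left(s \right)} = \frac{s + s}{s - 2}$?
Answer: $\frac{81}{378121} \approx 0.00021422$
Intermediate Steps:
$m{\left(s \right)} = \frac{2 s}{-2 + s}$
$V{\left(t,E \right)} = 4 E t$
$W{\left(Y \right)} = \left(-2 + Y + \frac{2 Y}{-2 + Y}\right)^{2}$ ($W{\left(Y \right)} = \left(\left(Y - 2\right) + \frac{2 Y}{-2 + Y}\right)^{2} = \left(\left(-2 + Y\right) + \frac{2 Y}{-2 + Y}\right)^{2} = \left(-2 + Y + \frac{2 Y}{-2 + Y}\right)^{2}$)
$\frac{1}{4405 + W{\left(V{\left(2,-2 \right)} \right)}} = \frac{1}{4405 + \frac{\left(\left(-2 + 4 \left(-2\right) 2\right)^{2} + 2 \cdot 4 \left(-2\right) 2\right)^{2}}{\left(-2 + 4 \left(-2\right) 2\right)^{2}}} = \frac{1}{4405 + \frac{\left(\left(-2 - 16\right)^{2} + 2 \left(-16\right)\right)^{2}}{\left(-2 - 16\right)^{2}}} = \frac{1}{4405 + \frac{\left(\left(-18\right)^{2} - 32\right)^{2}}{324}} = \frac{1}{4405 + \frac{\left(324 - 32\right)^{2}}{324}} = \frac{1}{4405 + \frac{292^{2}}{324}} = \frac{1}{4405 + \frac{1}{324} \cdot 85264} = \frac{1}{4405 + \frac{21316}{81}} = \frac{1}{\frac{378121}{81}} = \frac{81}{378121}$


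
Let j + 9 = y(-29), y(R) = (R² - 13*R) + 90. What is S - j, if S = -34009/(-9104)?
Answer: -11792087/9104 ≈ -1295.3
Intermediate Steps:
y(R) = 90 + R² - 13*R
j = 1299 (j = -9 + (90 + (-29)² - 13*(-29)) = -9 + (90 + 841 + 377) = -9 + 1308 = 1299)
S = 34009/9104 (S = -34009*(-1/9104) = 34009/9104 ≈ 3.7356)
S - j = 34009/9104 - 1*1299 = 34009/9104 - 1299 = -11792087/9104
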